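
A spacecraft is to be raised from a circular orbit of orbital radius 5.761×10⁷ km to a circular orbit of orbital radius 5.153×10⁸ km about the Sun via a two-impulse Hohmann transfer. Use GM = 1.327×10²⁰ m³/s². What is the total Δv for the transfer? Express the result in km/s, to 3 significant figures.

r₁ = 5.761×10⁷ km = 5.761×10¹⁰ m.
r₂ = 5.153×10⁸ km = 5.153×10¹¹ m.
Transfer ellipse a_t = (r₁ + r₂)/2 = 2.865×10¹¹ m.
At r₁: circular v_c1 = √(μ/r₁) = 47990 m/s; transfer-perihelion v_p = √[μ(2/r₁ − 1/a_t)] = 64370 m/s.
Δv₁ = v_p − v_c1 = 16380 m/s.
At r₂: circular v_c2 = √(μ/r₂) = 16050 m/s; transfer-aphelion v_a = √[μ(2/r₂ − 1/a_t)] = 7197 m/s.
Δv₂ = v_c2 − v_a = 8851 m/s.
Total Δv = Δv₁ + Δv₂ = 25230 m/s = 25.23 km/s.

Δv_total ≈ 25.2 km/s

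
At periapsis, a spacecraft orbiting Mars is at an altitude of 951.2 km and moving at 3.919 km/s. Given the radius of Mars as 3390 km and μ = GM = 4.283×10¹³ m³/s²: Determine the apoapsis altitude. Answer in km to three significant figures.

apoapsis altitude ≈ 11900 km

r_p = 3390 + 951.2 = 4341.2 km = 4.341×10⁶ m.
Specific energy ε = v²/2 − μ/r = -2.187×10⁶ J/kg, so a = −μ/(2ε) = 9.793×10⁶ m.
The apsides satisfy r_p + r_a = 2a, so the apoapsis radius is 2a − r_p = 1.525×10⁷ m = 15246 km.
Apoapsis altitude = 15246 − 3390 = 11856 km.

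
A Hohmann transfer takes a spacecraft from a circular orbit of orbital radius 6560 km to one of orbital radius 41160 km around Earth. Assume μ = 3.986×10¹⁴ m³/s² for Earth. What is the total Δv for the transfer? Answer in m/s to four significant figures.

Δv_total ≈ 3923 m/s

r₁ = 6560 km = 6.560×10⁶ m.
r₂ = 41160 km = 4.116×10⁷ m.
Transfer ellipse a_t = (r₁ + r₂)/2 = 2.386×10⁷ m.
At r₁: circular v_c1 = √(μ/r₁) = 7795 m/s; transfer-perigee v_p = √[μ(2/r₁ − 1/a_t)] = 10240 m/s.
Δv₁ = v_p − v_c1 = 2443 m/s.
At r₂: circular v_c2 = √(μ/r₂) = 3112 m/s; transfer-apogee v_a = √[μ(2/r₂ − 1/a_t)] = 1632 m/s.
Δv₂ = v_c2 − v_a = 1480 m/s.
Total Δv = Δv₁ + Δv₂ = 3923 m/s.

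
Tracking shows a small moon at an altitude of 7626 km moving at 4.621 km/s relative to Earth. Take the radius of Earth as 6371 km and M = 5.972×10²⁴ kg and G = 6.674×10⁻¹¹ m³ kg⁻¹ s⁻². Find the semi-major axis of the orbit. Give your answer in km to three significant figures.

a ≈ 11200 km

μ = GM = 6.674×10⁻¹¹ × 5.972×10²⁴ = 3.986×10¹⁴ m³/s².
r = 6371 + 7626 = 13997 km = 1.400×10⁷ m.
Specific orbital energy ε = v²/2 − μ/r = (4621)²/2 − 3.986×10¹⁴/1.400×10⁷ = -1.780×10⁷ J/kg.
Since ε = −μ/(2a), a = −μ/(2ε) = 1.120×10⁷ m = 11197 km.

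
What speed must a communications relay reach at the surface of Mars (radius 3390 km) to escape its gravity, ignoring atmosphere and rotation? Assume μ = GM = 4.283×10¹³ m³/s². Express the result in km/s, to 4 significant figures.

r = R = 3.390×10⁶ m.
Escape speed v_esc = √(2μ/r) = √(2 × 4.283×10¹³ / 3.390×10⁶) = √(2.527×10⁷) = 5027 m/s.
= 5.027 km/s.

v_esc ≈ 5.027 km/s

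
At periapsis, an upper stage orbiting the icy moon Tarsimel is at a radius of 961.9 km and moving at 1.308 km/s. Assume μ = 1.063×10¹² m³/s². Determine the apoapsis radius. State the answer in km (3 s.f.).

apoapsis radius ≈ 3300 km

r_p = 9.619×10⁵ m.
Specific energy ε = v²/2 − μ/r = -2.497×10⁵ J/kg, so a = −μ/(2ε) = 2.129×10⁶ m.
The apsides satisfy r_p + r_a = 2a, so the apoapsis radius is 2a − r_p = 3.296×10⁶ m = 3295.7 km.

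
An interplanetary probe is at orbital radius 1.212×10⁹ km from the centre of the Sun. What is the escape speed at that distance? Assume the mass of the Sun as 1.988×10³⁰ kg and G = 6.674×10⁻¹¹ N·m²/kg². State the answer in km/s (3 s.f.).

v_esc ≈ 14.8 km/s

μ = GM = 6.674×10⁻¹¹ × 1.988×10³⁰ = 1.327×10²⁰ m³/s².
r = 1.212×10⁹ km = 1.212×10¹² m.
Escape speed v_esc = √(2μ/r) = √(2 × 1.327×10²⁰ / 1.212×10¹²) = √(2.189×10⁸) = 14800 m/s.
= 14.80 km/s.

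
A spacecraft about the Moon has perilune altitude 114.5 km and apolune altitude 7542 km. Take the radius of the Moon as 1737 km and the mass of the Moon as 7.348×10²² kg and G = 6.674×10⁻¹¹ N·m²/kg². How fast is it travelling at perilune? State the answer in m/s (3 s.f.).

μ = GM = 6.674×10⁻¹¹ × 7.348×10²² = 4.904×10¹² m³/s².
r_p = 1737 + 114.5 = 1851.5 km = 1.8515×10⁶ m.
r_a = 1737 + 7542 = 9279.0 km = 9.2790×10⁶ m.
Semi-major axis a = (r_p + r_a)/2 = 5565.2 km = 5.565×10⁶ m.
Vis-viva: v² = μ(2/r − 1/a) = 4.904×10¹² × (1.080×10⁻⁶ − 1.797×10⁻⁷) = 4.416×10⁶ m²/s².
v = 2101 m/s.

v ≈ 2100 m/s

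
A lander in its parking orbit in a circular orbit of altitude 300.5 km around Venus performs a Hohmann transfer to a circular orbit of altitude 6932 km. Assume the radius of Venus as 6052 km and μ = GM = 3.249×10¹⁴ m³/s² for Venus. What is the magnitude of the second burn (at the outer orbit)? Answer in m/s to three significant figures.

r₁ = 6052 + 300.5 = 6352.5 km = 6.3525×10⁶ m.
r₂ = 6052 + 6932 = 12984 km = 1.2984×10⁷ m.
Transfer ellipse a_t = (r₁ + r₂)/2 = 9.668×10⁶ m.
At r₁: circular v_c1 = √(μ/r₁) = 7152 m/s; transfer-periapsis v_p = √[μ(2/r₁ − 1/a_t)] = 8288 m/s.
At r₂: circular v_c2 = √(μ/r₂) = 5002 m/s; transfer-apoapsis v_a = √[μ(2/r₂ − 1/a_t)] = 4055 m/s.
Δv₂ = v_c2 − v_a = 947.5 m/s.

Δv ≈ 948 m/s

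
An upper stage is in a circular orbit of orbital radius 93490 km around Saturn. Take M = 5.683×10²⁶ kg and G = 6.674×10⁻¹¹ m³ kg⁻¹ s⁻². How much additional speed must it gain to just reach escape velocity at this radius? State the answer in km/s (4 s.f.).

Δv ≈ 8.343 km/s

μ = GM = 6.674×10⁻¹¹ × 5.683×10²⁶ = 3.793×10¹⁶ m³/s².
r = 93490 km = 9.349×10⁷ m.
Circular speed v_c = √(μ/r) = 20140 m/s.
Escape speed v_esc = √(2μ/r) = √2 × v_c = 28480 m/s.
Δv = v_esc − v_c = 8343 m/s = 8.343 km/s.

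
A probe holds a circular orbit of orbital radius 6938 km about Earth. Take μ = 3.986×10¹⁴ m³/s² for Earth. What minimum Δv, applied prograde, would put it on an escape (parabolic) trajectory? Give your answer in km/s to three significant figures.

Δv ≈ 3.14 km/s

r = 6938 km = 6.938×10⁶ m.
Circular speed v_c = √(μ/r) = 7580 m/s.
Escape speed v_esc = √(2μ/r) = √2 × v_c = 10720 m/s.
Δv = v_esc − v_c = 3140 m/s = 3.140 km/s.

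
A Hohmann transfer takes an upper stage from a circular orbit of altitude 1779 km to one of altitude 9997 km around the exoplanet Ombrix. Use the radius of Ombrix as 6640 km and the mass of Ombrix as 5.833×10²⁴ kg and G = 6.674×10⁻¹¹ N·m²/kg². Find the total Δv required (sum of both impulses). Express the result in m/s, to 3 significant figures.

Δv_total ≈ 1910 m/s

μ = GM = 6.674×10⁻¹¹ × 5.833×10²⁴ = 3.893×10¹⁴ m³/s².
r₁ = 6640 + 1779 = 8419.0 km = 8.4190×10⁶ m.
r₂ = 6640 + 9997 = 16637 km = 1.6637×10⁷ m.
Transfer ellipse a_t = (r₁ + r₂)/2 = 1.253×10⁷ m.
At r₁: circular v_c1 = √(μ/r₁) = 6800 m/s; transfer-periapsis v_p = √[μ(2/r₁ − 1/a_t)] = 7836 m/s.
Δv₁ = v_p − v_c1 = 1036 m/s.
At r₂: circular v_c2 = √(μ/r₂) = 4837 m/s; transfer-apoapsis v_a = √[μ(2/r₂ − 1/a_t)] = 3965 m/s.
Δv₂ = v_c2 − v_a = 871.8 m/s.
Total Δv = Δv₁ + Δv₂ = 1908 m/s.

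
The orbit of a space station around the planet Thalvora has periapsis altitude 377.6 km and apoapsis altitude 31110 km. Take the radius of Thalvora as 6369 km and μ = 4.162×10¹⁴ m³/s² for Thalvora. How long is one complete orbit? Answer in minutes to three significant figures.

T ≈ 534 minutes

r_p = 6369 + 377.6 = 6746.6 km = 6.7466×10⁶ m.
r_a = 6369 + 31110 = 37479 km = 3.7479×10⁷ m.
Semi-major axis a = (r_p + r_a)/2 = (6746.6 + 37479)/2 = 22113 km = 2.211×10⁷ m.
By Kepler's third law T = 2π√(a³/μ) = 2π × 5.097×10³ = 3.203×10⁴ s.
= 533.8 minutes.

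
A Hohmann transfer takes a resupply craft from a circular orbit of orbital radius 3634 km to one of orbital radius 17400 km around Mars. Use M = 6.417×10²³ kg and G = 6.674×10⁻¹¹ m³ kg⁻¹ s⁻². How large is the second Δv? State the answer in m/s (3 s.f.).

μ = GM = 6.674×10⁻¹¹ × 6.417×10²³ = 4.283×10¹³ m³/s².
r₁ = 3634 km = 3.634×10⁶ m.
r₂ = 17400 km = 1.740×10⁷ m.
Transfer ellipse a_t = (r₁ + r₂)/2 = 1.052×10⁷ m.
At r₁: circular v_c1 = √(μ/r₁) = 3433 m/s; transfer-periapsis v_p = √[μ(2/r₁ − 1/a_t)] = 4416 m/s.
At r₂: circular v_c2 = √(μ/r₂) = 1569 m/s; transfer-apoapsis v_a = √[μ(2/r₂ − 1/a_t)] = 922.2 m/s.
Δv₂ = v_c2 − v_a = 646.6 m/s.

Δv ≈ 647 m/s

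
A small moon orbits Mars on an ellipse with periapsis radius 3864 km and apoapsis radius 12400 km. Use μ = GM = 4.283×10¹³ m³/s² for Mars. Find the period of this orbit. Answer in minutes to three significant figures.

Semi-major axis a = (r_p + r_a)/2 = (3864.0 + 12400)/2 = 8132.0 km = 8.132×10⁶ m.
By Kepler's third law T = 2π√(a³/μ) = 2π × 3.543×10³ = 2.226×10⁴ s.
= 371.1 minutes.

T ≈ 371 minutes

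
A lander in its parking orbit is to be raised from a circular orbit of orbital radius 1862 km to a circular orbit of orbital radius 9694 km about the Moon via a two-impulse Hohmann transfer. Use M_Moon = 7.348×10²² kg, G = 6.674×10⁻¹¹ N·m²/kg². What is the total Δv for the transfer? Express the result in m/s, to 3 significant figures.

Δv_total ≈ 787 m/s

μ = GM = 6.674×10⁻¹¹ × 7.348×10²² = 4.904×10¹² m³/s².
r₁ = 1862 km = 1.862×10⁶ m.
r₂ = 9694 km = 9.694×10⁶ m.
Transfer ellipse a_t = (r₁ + r₂)/2 = 5.778×10⁶ m.
At r₁: circular v_c1 = √(μ/r₁) = 1623 m/s; transfer-perilune v_p = √[μ(2/r₁ − 1/a_t)] = 2102 m/s.
Δv₁ = v_p − v_c1 = 479.2 m/s.
At r₂: circular v_c2 = √(μ/r₂) = 711.3 m/s; transfer-apolune v_a = √[μ(2/r₂ − 1/a_t)] = 403.8 m/s.
Δv₂ = v_c2 − v_a = 307.5 m/s.
Total Δv = Δv₁ + Δv₂ = 786.7 m/s.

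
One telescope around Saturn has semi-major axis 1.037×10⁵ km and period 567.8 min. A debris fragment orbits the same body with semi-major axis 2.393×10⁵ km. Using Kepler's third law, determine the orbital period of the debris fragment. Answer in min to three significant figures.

Kepler's third law: T² ∝ a³, so T₂ = T₁ (a₂/a₁)^(3/2).
a₂/a₁ = 2.308, (a₂/a₁)^(3/2) = 3.505.
T₂ = 567.8 × 3.505 = 1990 min.

T₂ ≈ 1990 min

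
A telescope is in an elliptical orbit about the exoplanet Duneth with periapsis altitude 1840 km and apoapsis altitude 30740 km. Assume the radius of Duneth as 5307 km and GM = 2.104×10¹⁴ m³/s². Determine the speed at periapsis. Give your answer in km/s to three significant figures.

v ≈ 7.01 km/s

r_p = 5307 + 1840 = 7147.0 km = 7.1470×10⁶ m.
r_a = 5307 + 30740 = 36047 km = 3.6047×10⁷ m.
Semi-major axis a = (r_p + r_a)/2 = 21597 km = 2.160×10⁷ m.
Vis-viva: v² = μ(2/r − 1/a) = 2.104×10¹⁴ × (2.798×10⁻⁷ − 4.630×10⁻⁸) = 4.914×10⁷ m²/s².
v = 7010 m/s = 7.010 km/s.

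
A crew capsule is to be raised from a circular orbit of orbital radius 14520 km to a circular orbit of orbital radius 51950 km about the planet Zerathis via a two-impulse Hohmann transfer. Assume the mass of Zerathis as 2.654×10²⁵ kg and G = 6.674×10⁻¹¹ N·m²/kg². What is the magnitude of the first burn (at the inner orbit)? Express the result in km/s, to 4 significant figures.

μ = GM = 6.674×10⁻¹¹ × 2.654×10²⁵ = 1.771×10¹⁵ m³/s².
r₁ = 14520 km = 1.452×10⁷ m.
r₂ = 51950 km = 5.195×10⁷ m.
Transfer ellipse a_t = (r₁ + r₂)/2 = 3.324×10⁷ m.
At r₁: circular v_c1 = √(μ/r₁) = 11040 m/s; transfer-periapsis v_p = √[μ(2/r₁ − 1/a_t)] = 13810 m/s.
Δv₁ = v_p − v_c1 = 2764 m/s.
= 2.764 km/s.

Δv ≈ 2.764 km/s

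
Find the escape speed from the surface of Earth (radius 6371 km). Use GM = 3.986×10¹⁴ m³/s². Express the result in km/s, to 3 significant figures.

r = R = 6.371×10⁶ m.
Escape speed v_esc = √(2μ/r) = √(2 × 3.986×10¹⁴ / 6.371×10⁶) = √(1.251×10⁸) = 11190 m/s.
= 11.19 km/s.

v_esc ≈ 11.2 km/s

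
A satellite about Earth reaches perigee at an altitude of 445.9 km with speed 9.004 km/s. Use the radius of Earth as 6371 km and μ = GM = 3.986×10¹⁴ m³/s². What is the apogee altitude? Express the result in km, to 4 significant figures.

apogee altitude ≈ 9035 km

r_p = 6371 + 445.9 = 6816.9 km = 6.817×10⁶ m.
Specific energy ε = v²/2 − μ/r = -1.794×10⁷ J/kg, so a = −μ/(2ε) = 1.111×10⁷ m.
The apsides satisfy r_p + r_a = 2a, so the apogee radius is 2a − r_p = 1.541×10⁷ m = 15406 km.
Apogee altitude = 15406 − 6371 = 9035.2 km.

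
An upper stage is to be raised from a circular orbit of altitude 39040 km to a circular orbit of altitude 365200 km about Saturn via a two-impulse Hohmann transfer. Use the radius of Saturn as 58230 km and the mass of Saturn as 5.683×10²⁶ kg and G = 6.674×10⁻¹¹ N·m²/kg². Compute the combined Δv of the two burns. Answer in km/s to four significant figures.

μ = GM = 6.674×10⁻¹¹ × 5.683×10²⁶ = 3.793×10¹⁶ m³/s².
r₁ = 58230 + 39040 = 97270 km = 9.7270×10⁷ m.
r₂ = 58230 + 365200 = 423430 km = 4.2343×10⁸ m.
Transfer ellipse a_t = (r₁ + r₂)/2 = 2.604×10⁸ m.
At r₁: circular v_c1 = √(μ/r₁) = 19750 m/s; transfer-perikrone v_p = √[μ(2/r₁ − 1/a_t)] = 25180 m/s.
Δv₁ = v_p − v_c1 = 5436 m/s.
At r₂: circular v_c2 = √(μ/r₂) = 9464 m/s; transfer-apokrone v_a = √[μ(2/r₂ − 1/a_t)] = 5785 m/s.
Δv₂ = v_c2 − v_a = 3679 m/s.
Total Δv = Δv₁ + Δv₂ = 9116 m/s = 9.116 km/s.

Δv_total ≈ 9.116 km/s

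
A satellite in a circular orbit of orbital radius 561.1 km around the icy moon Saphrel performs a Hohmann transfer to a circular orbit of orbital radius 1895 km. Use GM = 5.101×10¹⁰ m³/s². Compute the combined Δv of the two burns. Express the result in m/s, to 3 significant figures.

Δv_total ≈ 126 m/s

r₁ = 561.1 km = 5.611×10⁵ m.
r₂ = 1895 km = 1.895×10⁶ m.
Transfer ellipse a_t = (r₁ + r₂)/2 = 1.228×10⁶ m.
At r₁: circular v_c1 = √(μ/r₁) = 301.5 m/s; transfer-periapsis v_p = √[μ(2/r₁ − 1/a_t)] = 374.5 m/s.
Δv₁ = v_p − v_c1 = 73.03 m/s.
At r₂: circular v_c2 = √(μ/r₂) = 164.1 m/s; transfer-apoapsis v_a = √[μ(2/r₂ − 1/a_t)] = 110.9 m/s.
Δv₂ = v_c2 − v_a = 53.17 m/s.
Total Δv = Δv₁ + Δv₂ = 126.2 m/s.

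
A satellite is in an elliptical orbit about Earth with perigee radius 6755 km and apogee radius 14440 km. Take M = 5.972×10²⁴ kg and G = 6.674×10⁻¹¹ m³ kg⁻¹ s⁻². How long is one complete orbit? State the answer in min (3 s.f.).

T ≈ 181 min

μ = GM = 6.674×10⁻¹¹ × 5.972×10²⁴ = 3.986×10¹⁴ m³/s².
Semi-major axis a = (r_p + r_a)/2 = (6755.0 + 14440)/2 = 10598 km = 1.060×10⁷ m.
By Kepler's third law T = 2π√(a³/μ) = 2π × 1.728×10³ = 1.086×10⁴ s.
= 181.0 min.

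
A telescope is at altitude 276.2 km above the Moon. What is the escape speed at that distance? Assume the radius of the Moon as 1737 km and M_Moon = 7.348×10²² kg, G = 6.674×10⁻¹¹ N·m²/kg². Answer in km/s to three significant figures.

v_esc ≈ 2.21 km/s

μ = GM = 6.674×10⁻¹¹ × 7.348×10²² = 4.904×10¹² m³/s².
r = 1737 + 276.2 = 2013.2 km = 2.0132×10⁶ m.
Escape speed v_esc = √(2μ/r) = √(2 × 4.904×10¹² / 2.013×10⁶) = √(4.872×10⁶) = 2207 m/s.
= 2.207 km/s.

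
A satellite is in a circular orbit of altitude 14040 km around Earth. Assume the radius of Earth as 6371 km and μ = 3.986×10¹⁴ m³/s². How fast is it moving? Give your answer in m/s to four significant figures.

r = 6371 + 14040 = 20411 km = 2.0411×10⁷ m.
For a circular orbit v = √(μ/r) = √(3.986×10¹⁴ / 2.041×10⁷) = √(1.953×10⁷) = 4419 m/s.

v ≈ 4419 m/s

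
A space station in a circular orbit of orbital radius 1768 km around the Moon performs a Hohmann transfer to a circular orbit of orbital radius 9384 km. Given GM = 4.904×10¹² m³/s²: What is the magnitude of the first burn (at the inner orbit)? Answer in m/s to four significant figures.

Δv ≈ 495.1 m/s

r₁ = 1768 km = 1.768×10⁶ m.
r₂ = 9384 km = 9.384×10⁶ m.
Transfer ellipse a_t = (r₁ + r₂)/2 = 5.576×10⁶ m.
At r₁: circular v_c1 = √(μ/r₁) = 1665 m/s; transfer-perilune v_p = √[μ(2/r₁ − 1/a_t)] = 2161 m/s.
Δv₁ = v_p − v_c1 = 495.1 m/s.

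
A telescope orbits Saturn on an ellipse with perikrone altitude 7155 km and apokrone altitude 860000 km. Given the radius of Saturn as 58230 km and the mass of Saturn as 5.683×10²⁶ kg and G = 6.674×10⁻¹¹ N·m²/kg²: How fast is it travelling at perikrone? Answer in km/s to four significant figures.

v ≈ 32.91 km/s

μ = GM = 6.674×10⁻¹¹ × 5.683×10²⁶ = 3.793×10¹⁶ m³/s².
r_p = 58230 + 7155 = 65385 km = 6.5385×10⁷ m.
r_a = 58230 + 860000 = 918230 km = 9.1823×10⁸ m.
Semi-major axis a = (r_p + r_a)/2 = 4.9181×10⁵ km = 4.918×10⁸ m.
Vis-viva: v² = μ(2/r − 1/a) = 3.793×10¹⁶ × (3.059×10⁻⁸ − 2.033×10⁻⁹) = 1.083×10⁹ m²/s².
v = 32910 m/s = 32.91 km/s.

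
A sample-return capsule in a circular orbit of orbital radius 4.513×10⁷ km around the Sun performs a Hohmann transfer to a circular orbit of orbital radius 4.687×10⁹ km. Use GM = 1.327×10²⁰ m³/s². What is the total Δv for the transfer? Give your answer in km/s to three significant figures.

Δv_total ≈ 26.7 km/s

r₁ = 4.513×10⁷ km = 4.513×10¹⁰ m.
r₂ = 4.687×10⁹ km = 4.687×10¹² m.
Transfer ellipse a_t = (r₁ + r₂)/2 = 2.366×10¹² m.
At r₁: circular v_c1 = √(μ/r₁) = 54230 m/s; transfer-perihelion v_p = √[μ(2/r₁ − 1/a_t)] = 76320 m/s.
Δv₁ = v_p − v_c1 = 22090 m/s.
At r₂: circular v_c2 = √(μ/r₂) = 5321 m/s; transfer-aphelion v_a = √[μ(2/r₂ − 1/a_t)] = 734.9 m/s.
Δv₂ = v_c2 − v_a = 4586 m/s.
Total Δv = Δv₁ + Δv₂ = 26680 m/s = 26.68 km/s.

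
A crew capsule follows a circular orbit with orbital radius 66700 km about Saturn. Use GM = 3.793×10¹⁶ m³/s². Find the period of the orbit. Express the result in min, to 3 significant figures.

T ≈ 293 min

r = 66700 km = 6.670×10⁷ m.
Kepler's third law: T = 2π√(r³/μ) = 2π√((6.670×10⁷)³ / 3.793×10¹⁶).
r³/μ = 7.823×10⁶ s², so T = 2π × 2.797×10³ = 1.757×10⁴ s.
Converting: 1.757×10⁴ s ÷ 60.00 = 292.9 min.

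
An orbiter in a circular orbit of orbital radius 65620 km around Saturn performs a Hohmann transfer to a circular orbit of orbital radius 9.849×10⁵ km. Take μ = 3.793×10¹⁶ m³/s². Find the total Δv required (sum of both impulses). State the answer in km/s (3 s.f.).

r₁ = 65620 km = 6.562×10⁷ m.
r₂ = 9.849×10⁵ km = 9.849×10⁸ m.
Transfer ellipse a_t = (r₁ + r₂)/2 = 5.253×10⁸ m.
At r₁: circular v_c1 = √(μ/r₁) = 24040 m/s; transfer-perikrone v_p = √[μ(2/r₁ − 1/a_t)] = 32920 m/s.
Δv₁ = v_p − v_c1 = 8880 m/s.
At r₂: circular v_c2 = √(μ/r₂) = 6206 m/s; transfer-apokrone v_a = √[μ(2/r₂ − 1/a_t)] = 2193 m/s.
Δv₂ = v_c2 − v_a = 4012 m/s.
Total Δv = Δv₁ + Δv₂ = 12890 m/s = 12.89 km/s.

Δv_total ≈ 12.9 km/s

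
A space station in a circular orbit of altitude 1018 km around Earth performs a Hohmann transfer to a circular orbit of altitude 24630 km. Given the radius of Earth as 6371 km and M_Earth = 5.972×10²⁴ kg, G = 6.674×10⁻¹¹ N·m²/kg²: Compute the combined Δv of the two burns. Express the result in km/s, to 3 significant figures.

μ = GM = 6.674×10⁻¹¹ × 5.972×10²⁴ = 3.986×10¹⁴ m³/s².
r₁ = 6371 + 1018 = 7389.0 km = 7.3890×10⁶ m.
r₂ = 6371 + 24630 = 31001 km = 3.1001×10⁷ m.
Transfer ellipse a_t = (r₁ + r₂)/2 = 1.920×10⁷ m.
At r₁: circular v_c1 = √(μ/r₁) = 7344 m/s; transfer-perigee v_p = √[μ(2/r₁ − 1/a_t)] = 9334 m/s.
Δv₁ = v_p − v_c1 = 1989 m/s.
At r₂: circular v_c2 = √(μ/r₂) = 3586 m/s; transfer-apogee v_a = √[μ(2/r₂ − 1/a_t)] = 2225 m/s.
Δv₂ = v_c2 − v_a = 1361 m/s.
Total Δv = Δv₁ + Δv₂ = 3350 m/s = 3.350 km/s.

Δv_total ≈ 3.35 km/s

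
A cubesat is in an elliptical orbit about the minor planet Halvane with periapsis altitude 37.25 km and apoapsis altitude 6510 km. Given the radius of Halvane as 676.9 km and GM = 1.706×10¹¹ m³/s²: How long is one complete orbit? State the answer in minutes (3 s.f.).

T ≈ 1990 minutes

r_p = 676.9 + 37.25 = 714.15 km = 7.1415×10⁵ m.
r_a = 676.9 + 6510 = 7186.9 km = 7.1869×10⁶ m.
Semi-major axis a = (r_p + r_a)/2 = (714.15 + 7186.9)/2 = 3950.5 km = 3.951×10⁶ m.
By Kepler's third law T = 2π√(a³/μ) = 2π × 1.901×10⁴ = 1.194×10⁵ s.
= 1991 minutes.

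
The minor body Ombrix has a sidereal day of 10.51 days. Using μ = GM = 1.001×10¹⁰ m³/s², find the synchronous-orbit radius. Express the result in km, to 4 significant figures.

r_sync ≈ 5935 km

T = 10.51 days = 9.081×10⁵ s.
A synchronous orbit has period T, so by Kepler's third law a = (μT²/4π²)^(1/3).
μT²/4π² = 1.001×10¹⁰ × (9.081×10⁵)² / 39.48 = 2.091×10²⁰ m³.
a = 5.935×10⁶ m = 5935.2 km.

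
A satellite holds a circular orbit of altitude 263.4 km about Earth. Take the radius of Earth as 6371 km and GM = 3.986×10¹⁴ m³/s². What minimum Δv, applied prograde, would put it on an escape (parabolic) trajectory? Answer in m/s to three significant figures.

r = 6371 + 263.4 = 6634.4 km = 6.6344×10⁶ m.
Circular speed v_c = √(μ/r) = 7751 m/s.
Escape speed v_esc = √(2μ/r) = √2 × v_c = 10960 m/s.
Δv = v_esc − v_c = 3211 m/s.

Δv ≈ 3210 m/s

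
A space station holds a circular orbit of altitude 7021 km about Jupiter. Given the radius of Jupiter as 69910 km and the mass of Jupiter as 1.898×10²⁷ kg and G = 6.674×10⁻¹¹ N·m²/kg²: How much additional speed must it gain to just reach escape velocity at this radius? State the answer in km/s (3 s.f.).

μ = GM = 6.674×10⁻¹¹ × 1.898×10²⁷ = 1.267×10¹⁷ m³/s².
r = 69910 + 7021 = 76931 km = 7.6931×10⁷ m.
Circular speed v_c = √(μ/r) = 40580 m/s.
Escape speed v_esc = √(2μ/r) = √2 × v_c = 57390 m/s.
Δv = v_esc − v_c = 16810 m/s = 16.81 km/s.

Δv ≈ 16.8 km/s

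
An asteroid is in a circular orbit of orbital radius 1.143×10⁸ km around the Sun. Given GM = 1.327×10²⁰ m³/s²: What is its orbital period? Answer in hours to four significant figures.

r = 1.143×10⁸ km = 1.143×10¹¹ m.
Kepler's third law: T = 2π√(r³/μ) = 2π√((1.143×10¹¹)³ / 1.327×10²⁰).
r³/μ = 1.125×10¹³ s², so T = 2π × 3.355×10⁶ = 2.108×10⁷ s.
Converting: 2.108×10⁷ s ÷ 3600 = 5855 hours.

T ≈ 5855 hours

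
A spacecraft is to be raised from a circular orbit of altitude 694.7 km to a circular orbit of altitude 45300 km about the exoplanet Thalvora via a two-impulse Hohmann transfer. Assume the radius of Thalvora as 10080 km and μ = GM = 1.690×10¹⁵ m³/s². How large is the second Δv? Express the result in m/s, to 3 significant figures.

Δv ≈ 2370 m/s

r₁ = 10080 + 694.7 = 10775 km = 1.0775×10⁷ m.
r₂ = 10080 + 45300 = 55380 km = 5.5380×10⁷ m.
Transfer ellipse a_t = (r₁ + r₂)/2 = 3.308×10⁷ m.
At r₁: circular v_c1 = √(μ/r₁) = 12520 m/s; transfer-periapsis v_p = √[μ(2/r₁ − 1/a_t)] = 16210 m/s.
At r₂: circular v_c2 = √(μ/r₂) = 5524 m/s; transfer-apoapsis v_a = √[μ(2/r₂ − 1/a_t)] = 3153 m/s.
Δv₂ = v_c2 − v_a = 2371 m/s.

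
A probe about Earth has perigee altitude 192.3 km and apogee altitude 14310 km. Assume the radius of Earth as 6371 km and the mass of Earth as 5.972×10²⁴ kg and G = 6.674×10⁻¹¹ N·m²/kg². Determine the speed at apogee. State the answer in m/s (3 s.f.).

μ = GM = 6.674×10⁻¹¹ × 5.972×10²⁴ = 3.986×10¹⁴ m³/s².
r_p = 6371 + 192.3 = 6563.3 km = 6.5633×10⁶ m.
r_a = 6371 + 14310 = 20681 km = 2.0681×10⁷ m.
Semi-major axis a = (r_p + r_a)/2 = 13622 km = 1.362×10⁷ m.
Vis-viva: v² = μ(2/r − 1/a) = 3.986×10¹⁴ × (9.671×10⁻⁸ − 7.341×10⁻⁸) = 9.286×10⁶ m²/s².
v = 3047 m/s.

v ≈ 3050 m/s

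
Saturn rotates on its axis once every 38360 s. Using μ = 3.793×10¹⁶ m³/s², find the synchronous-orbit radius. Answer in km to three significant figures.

r_sync ≈ 1.12×10⁵ km

A synchronous orbit has period T, so by Kepler's third law a = (μT²/4π²)^(1/3).
μT²/4π² = 3.793×10¹⁶ × (3.836×10⁴)² / 39.48 = 1.414×10²⁴ m³.
a = 1.122×10⁸ m = 1.1223×10⁵ km.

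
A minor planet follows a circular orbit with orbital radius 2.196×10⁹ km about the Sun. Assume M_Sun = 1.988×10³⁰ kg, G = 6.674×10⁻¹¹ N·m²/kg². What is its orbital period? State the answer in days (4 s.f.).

μ = GM = 6.674×10⁻¹¹ × 1.988×10³⁰ = 1.327×10²⁰ m³/s².
r = 2.196×10⁹ km = 2.196×10¹² m.
Kepler's third law: T = 2π√(r³/μ) = 2π√((2.196×10¹²)³ / 1.327×10²⁰).
r³/μ = 7.982×10¹⁶ s², so T = 2π × 2.825×10⁸ = 1.775×10⁹ s.
Converting: 1.775×10⁹ s ÷ 86400 = 20550 days.

T ≈ 20550 days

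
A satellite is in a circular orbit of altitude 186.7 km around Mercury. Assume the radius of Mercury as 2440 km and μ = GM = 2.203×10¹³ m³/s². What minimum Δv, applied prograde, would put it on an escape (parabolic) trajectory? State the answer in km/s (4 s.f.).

r = 2440 + 186.7 = 2626.7 km = 2.6267×10⁶ m.
Circular speed v_c = √(μ/r) = 2896 m/s.
Escape speed v_esc = √(2μ/r) = √2 × v_c = 4096 m/s.
Δv = v_esc − v_c = 1200 m/s = 1.200 km/s.

Δv ≈ 1.200 km/s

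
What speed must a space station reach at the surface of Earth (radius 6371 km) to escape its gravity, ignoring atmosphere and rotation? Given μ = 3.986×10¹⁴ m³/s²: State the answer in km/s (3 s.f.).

r = R = 6.371×10⁶ m.
Escape speed v_esc = √(2μ/r) = √(2 × 3.986×10¹⁴ / 6.371×10⁶) = √(1.251×10⁸) = 11190 m/s.
= 11.19 km/s.

v_esc ≈ 11.2 km/s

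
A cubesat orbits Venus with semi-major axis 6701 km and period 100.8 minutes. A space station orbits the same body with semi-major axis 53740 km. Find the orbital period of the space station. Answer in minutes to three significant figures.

T₂ ≈ 2290 minutes

Kepler's third law: T² ∝ a³, so T₂ = T₁ (a₂/a₁)^(3/2).
a₂/a₁ = 8.020, (a₂/a₁)^(3/2) = 22.71.
T₂ = 100.8 × 22.71 = 2289 minutes.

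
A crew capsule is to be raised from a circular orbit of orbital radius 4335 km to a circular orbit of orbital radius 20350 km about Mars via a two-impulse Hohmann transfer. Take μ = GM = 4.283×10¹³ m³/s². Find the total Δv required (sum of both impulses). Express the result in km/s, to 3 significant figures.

Δv_total ≈ 1.48 km/s

r₁ = 4335 km = 4.335×10⁶ m.
r₂ = 20350 km = 2.035×10⁷ m.
Transfer ellipse a_t = (r₁ + r₂)/2 = 1.234×10⁷ m.
At r₁: circular v_c1 = √(μ/r₁) = 3143 m/s; transfer-periapsis v_p = √[μ(2/r₁ − 1/a_t)] = 4036 m/s.
Δv₁ = v_p − v_c1 = 892.8 m/s.
At r₂: circular v_c2 = √(μ/r₂) = 1451 m/s; transfer-apoapsis v_a = √[μ(2/r₂ − 1/a_t)] = 859.8 m/s.
Δv₂ = v_c2 − v_a = 591.0 m/s.
Total Δv = Δv₁ + Δv₂ = 1484 m/s = 1.484 km/s.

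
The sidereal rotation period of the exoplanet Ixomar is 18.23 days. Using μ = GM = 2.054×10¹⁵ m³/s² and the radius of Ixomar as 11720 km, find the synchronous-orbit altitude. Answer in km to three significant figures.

T = 18.23 days = 1.575×10⁶ s.
A synchronous orbit has period T, so by Kepler's third law a = (μT²/4π²)^(1/3).
μT²/4π² = 2.054×10¹⁵ × (1.575×10⁶)² / 39.48 = 1.291×10²⁶ m³.
a = 5.054×10⁸ m = 5.0538×10⁵ km.
Altitude h = a − R = 5.0538×10⁵ − 11720 = 4.9366×10⁵ km.

h_sync ≈ 4.94×10⁵ km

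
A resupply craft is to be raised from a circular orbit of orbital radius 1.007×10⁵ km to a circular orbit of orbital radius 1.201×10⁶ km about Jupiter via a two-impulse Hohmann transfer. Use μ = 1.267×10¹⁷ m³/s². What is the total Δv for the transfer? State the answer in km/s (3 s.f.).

r₁ = 1.007×10⁵ km = 1.007×10⁸ m.
r₂ = 1.201×10⁶ km = 1.201×10⁹ m.
Transfer ellipse a_t = (r₁ + r₂)/2 = 6.508×10⁸ m.
At r₁: circular v_c1 = √(μ/r₁) = 35470 m/s; transfer-perijove v_p = √[μ(2/r₁ − 1/a_t)] = 48180 m/s.
Δv₁ = v_p − v_c1 = 12710 m/s.
At r₂: circular v_c2 = √(μ/r₂) = 10270 m/s; transfer-apojove v_a = √[μ(2/r₂ − 1/a_t)] = 4040 m/s.
Δv₂ = v_c2 − v_a = 6231 m/s.
Total Δv = Δv₁ + Δv₂ = 18940 m/s = 18.94 km/s.

Δv_total ≈ 18.9 km/s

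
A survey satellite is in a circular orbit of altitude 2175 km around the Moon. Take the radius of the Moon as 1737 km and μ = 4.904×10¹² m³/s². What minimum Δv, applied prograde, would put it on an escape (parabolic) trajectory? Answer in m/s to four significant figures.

Δv ≈ 463.8 m/s

r = 1737 + 2175 = 3912.0 km = 3.9120×10⁶ m.
Circular speed v_c = √(μ/r) = 1120 m/s.
Escape speed v_esc = √(2μ/r) = √2 × v_c = 1583 m/s.
Δv = v_esc − v_c = 463.8 m/s.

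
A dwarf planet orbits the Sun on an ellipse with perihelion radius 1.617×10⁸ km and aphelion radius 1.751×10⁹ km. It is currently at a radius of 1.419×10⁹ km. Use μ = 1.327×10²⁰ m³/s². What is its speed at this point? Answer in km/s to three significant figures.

v ≈ 6.95 km/s

Semi-major axis a = (r_p + r_a)/2 = 9.5635×10⁸ km = 9.564×10¹¹ m.
Vis-viva: v² = μ(2/r − 1/a) = 1.327×10²⁰ × (1.409×10⁻¹² − 1.046×10⁻¹²) = 4.828×10⁷ m²/s².
v = 6948 m/s = 6.948 km/s.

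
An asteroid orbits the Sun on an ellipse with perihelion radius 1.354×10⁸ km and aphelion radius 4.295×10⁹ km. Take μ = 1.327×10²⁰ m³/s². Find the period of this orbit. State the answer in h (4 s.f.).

T ≈ 499500 h

Semi-major axis a = (r_p + r_a)/2 = (1.3540×10⁸ + 4.2950×10⁹)/2 = 2.2152×10⁹ km = 2.215×10¹² m.
By Kepler's third law T = 2π√(a³/μ) = 2π × 2.862×10⁸ = 1.798×10⁹ s.
= 4.995×10⁵ h.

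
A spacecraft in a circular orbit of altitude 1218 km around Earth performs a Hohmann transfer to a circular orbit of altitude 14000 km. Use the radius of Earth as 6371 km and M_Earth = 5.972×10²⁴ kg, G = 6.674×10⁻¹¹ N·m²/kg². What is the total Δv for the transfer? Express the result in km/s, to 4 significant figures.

μ = GM = 6.674×10⁻¹¹ × 5.972×10²⁴ = 3.986×10¹⁴ m³/s².
r₁ = 6371 + 1218 = 7589.0 km = 7.5890×10⁶ m.
r₂ = 6371 + 14000 = 20371 km = 2.0371×10⁷ m.
Transfer ellipse a_t = (r₁ + r₂)/2 = 1.398×10⁷ m.
At r₁: circular v_c1 = √(μ/r₁) = 7247 m/s; transfer-perigee v_p = √[μ(2/r₁ − 1/a_t)] = 8748 m/s.
Δv₁ = v_p − v_c1 = 1501 m/s.
At r₂: circular v_c2 = √(μ/r₂) = 4423 m/s; transfer-apogee v_a = √[μ(2/r₂ − 1/a_t)] = 3259 m/s.
Δv₂ = v_c2 − v_a = 1164 m/s.
Total Δv = Δv₁ + Δv₂ = 2665 m/s = 2.665 km/s.

Δv_total ≈ 2.665 km/s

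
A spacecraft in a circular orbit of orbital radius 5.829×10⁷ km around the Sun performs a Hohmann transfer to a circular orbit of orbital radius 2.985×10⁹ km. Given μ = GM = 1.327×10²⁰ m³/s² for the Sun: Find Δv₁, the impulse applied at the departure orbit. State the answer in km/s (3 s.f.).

Δv ≈ 19.1 km/s

r₁ = 5.829×10⁷ km = 5.829×10¹⁰ m.
r₂ = 2.985×10⁹ km = 2.985×10¹² m.
Transfer ellipse a_t = (r₁ + r₂)/2 = 1.522×10¹² m.
At r₁: circular v_c1 = √(μ/r₁) = 47710 m/s; transfer-perihelion v_p = √[μ(2/r₁ − 1/a_t)] = 66830 m/s.
Δv₁ = v_p − v_c1 = 19110 m/s.
= 19.11 km/s.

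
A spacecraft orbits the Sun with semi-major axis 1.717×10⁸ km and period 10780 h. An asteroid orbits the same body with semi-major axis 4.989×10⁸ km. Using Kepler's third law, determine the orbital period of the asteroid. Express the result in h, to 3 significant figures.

T₂ ≈ 53400 h

Kepler's third law: T² ∝ a³, so T₂ = T₁ (a₂/a₁)^(3/2).
a₂/a₁ = 2.906, (a₂/a₁)^(3/2) = 4.953.
T₂ = 10780 × 4.953 = 53390 h.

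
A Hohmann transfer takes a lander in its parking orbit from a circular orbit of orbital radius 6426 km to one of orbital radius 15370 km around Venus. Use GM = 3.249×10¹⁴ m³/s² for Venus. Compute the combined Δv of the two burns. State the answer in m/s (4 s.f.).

Δv_total ≈ 2401 m/s

r₁ = 6426 km = 6.426×10⁶ m.
r₂ = 15370 km = 1.537×10⁷ m.
Transfer ellipse a_t = (r₁ + r₂)/2 = 1.090×10⁷ m.
At r₁: circular v_c1 = √(μ/r₁) = 7111 m/s; transfer-periapsis v_p = √[μ(2/r₁ − 1/a_t)] = 8444 m/s.
Δv₁ = v_p − v_c1 = 1334 m/s.
At r₂: circular v_c2 = √(μ/r₂) = 4598 m/s; transfer-apoapsis v_a = √[μ(2/r₂ − 1/a_t)] = 3530 m/s.
Δv₂ = v_c2 − v_a = 1067 m/s.
Total Δv = Δv₁ + Δv₂ = 2401 m/s.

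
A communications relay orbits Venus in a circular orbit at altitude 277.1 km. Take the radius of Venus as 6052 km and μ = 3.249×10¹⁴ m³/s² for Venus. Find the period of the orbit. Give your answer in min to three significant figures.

r = 6052 + 277.1 = 6329.1 km = 6.3291×10⁶ m.
Kepler's third law: T = 2π√(r³/μ) = 2π√((6.329×10⁶)³ / 3.249×10¹⁴).
r³/μ = 7.803×10⁵ s², so T = 2π × 8.834×10² = 5.550×10³ s.
Converting: 5.550×10³ s ÷ 60.00 = 92.51 min.

T ≈ 92.5 min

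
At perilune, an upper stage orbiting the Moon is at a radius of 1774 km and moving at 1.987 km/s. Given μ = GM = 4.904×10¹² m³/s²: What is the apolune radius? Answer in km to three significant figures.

r_p = 1.774×10⁶ m.
Specific energy ε = v²/2 − μ/r = -7.903×10⁵ J/kg, so a = −μ/(2ε) = 3.103×10⁶ m.
The apsides satisfy r_p + r_a = 2a, so the apolune radius is 2a − r_p = 4.431×10⁶ m = 4431.3 km.

apolune radius ≈ 4430 km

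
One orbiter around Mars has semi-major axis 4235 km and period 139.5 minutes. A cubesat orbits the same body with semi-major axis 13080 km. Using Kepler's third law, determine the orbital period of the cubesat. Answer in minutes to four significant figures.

Kepler's third law: T² ∝ a³, so T₂ = T₁ (a₂/a₁)^(3/2).
a₂/a₁ = 3.089, (a₂/a₁)^(3/2) = 5.428.
T₂ = 139.5 × 5.428 = 757.2 minutes.

T₂ ≈ 757.2 minutes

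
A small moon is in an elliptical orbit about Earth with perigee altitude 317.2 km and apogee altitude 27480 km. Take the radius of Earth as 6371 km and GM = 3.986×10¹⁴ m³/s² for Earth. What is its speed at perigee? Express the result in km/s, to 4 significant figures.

v ≈ 9.976 km/s

r_p = 6371 + 317.2 = 6688.2 km = 6.6882×10⁶ m.
r_a = 6371 + 27480 = 33851 km = 3.3851×10⁷ m.
Semi-major axis a = (r_p + r_a)/2 = 20270 km = 2.027×10⁷ m.
Vis-viva: v² = μ(2/r − 1/a) = 3.986×10¹⁴ × (2.990×10⁻⁷ − 4.933×10⁻⁸) = 9.953×10⁷ m²/s².
v = 9976 m/s = 9.976 km/s.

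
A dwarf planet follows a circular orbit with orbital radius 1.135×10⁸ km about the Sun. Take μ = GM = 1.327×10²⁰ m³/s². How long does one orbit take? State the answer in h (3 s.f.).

T ≈ 5790 h

r = 1.135×10⁸ km = 1.135×10¹¹ m.
Kepler's third law: T = 2π√(r³/μ) = 2π√((1.135×10¹¹)³ / 1.327×10²⁰).
r³/μ = 1.102×10¹³ s², so T = 2π × 3.319×10⁶ = 2.086×10⁷ s.
Converting: 2.086×10⁷ s ÷ 3600 = 5793 h.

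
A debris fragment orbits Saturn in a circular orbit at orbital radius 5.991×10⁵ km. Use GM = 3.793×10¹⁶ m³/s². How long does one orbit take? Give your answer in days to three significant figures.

r = 5.991×10⁵ km = 5.991×10⁸ m.
Kepler's third law: T = 2π√(r³/μ) = 2π√((5.991×10⁸)³ / 3.793×10¹⁶).
r³/μ = 5.669×10⁹ s², so T = 2π × 7.529×10⁴ = 4.731×10⁵ s.
Converting: 4.731×10⁵ s ÷ 86400 = 5.475 days.

T ≈ 5.48 days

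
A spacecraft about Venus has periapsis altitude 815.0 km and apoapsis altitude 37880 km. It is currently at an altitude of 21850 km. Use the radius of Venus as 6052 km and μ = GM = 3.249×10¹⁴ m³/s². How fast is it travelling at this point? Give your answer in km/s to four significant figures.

r_p = 6052 + 815.0 = 6867.0 km = 6.8670×10⁶ m.
r_a = 6052 + 37880 = 43932 km = 4.3932×10⁷ m.
r = 6052 + 21850 = 27902 km = 2.790×10⁷ m.
Semi-major axis a = (r_p + r_a)/2 = 25400 km = 2.540×10⁷ m.
Vis-viva: v² = μ(2/r − 1/a) = 3.249×10¹⁴ × (7.168×10⁻⁸ − 3.937×10⁻⁸) = 1.050×10⁷ m²/s².
v = 3240 m/s = 3.240 km/s.

v ≈ 3.240 km/s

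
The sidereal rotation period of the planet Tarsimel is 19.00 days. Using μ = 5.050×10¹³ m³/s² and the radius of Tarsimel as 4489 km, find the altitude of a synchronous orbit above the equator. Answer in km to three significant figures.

T = 19.00 days = 1.642×10⁶ s.
A synchronous orbit has period T, so by Kepler's third law a = (μT²/4π²)^(1/3).
μT²/4π² = 5.050×10¹³ × (1.642×10⁶)² / 39.48 = 3.447×10²⁴ m³.
a = 1.511×10⁸ m = 1.5106×10⁵ km.
Altitude h = a − R = 1.5106×10⁵ − 4489 = 1.4657×10⁵ km.

h_sync ≈ 1.47×10⁵ km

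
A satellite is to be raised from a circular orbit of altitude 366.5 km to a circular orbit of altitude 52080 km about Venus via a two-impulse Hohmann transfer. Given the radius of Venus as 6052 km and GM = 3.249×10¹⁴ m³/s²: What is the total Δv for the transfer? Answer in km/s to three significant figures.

Δv_total ≈ 3.74 km/s

r₁ = 6052 + 366.5 = 6418.5 km = 6.4185×10⁶ m.
r₂ = 6052 + 52080 = 58132 km = 5.8132×10⁷ m.
Transfer ellipse a_t = (r₁ + r₂)/2 = 3.228×10⁷ m.
At r₁: circular v_c1 = √(μ/r₁) = 7115 m/s; transfer-periapsis v_p = √[μ(2/r₁ − 1/a_t)] = 9548 m/s.
Δv₁ = v_p − v_c1 = 2434 m/s.
At r₂: circular v_c2 = √(μ/r₂) = 2364 m/s; transfer-apoapsis v_a = √[μ(2/r₂ − 1/a_t)] = 1054 m/s.
Δv₂ = v_c2 − v_a = 1310 m/s.
Total Δv = Δv₁ + Δv₂ = 3744 m/s = 3.744 km/s.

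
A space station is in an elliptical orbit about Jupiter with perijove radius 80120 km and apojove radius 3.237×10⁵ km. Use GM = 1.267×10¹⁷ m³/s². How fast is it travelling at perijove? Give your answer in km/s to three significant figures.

v ≈ 50.4 km/s

Semi-major axis a = (r_p + r_a)/2 = 2.0191×10⁵ km = 2.019×10⁸ m.
Vis-viva: v² = μ(2/r − 1/a) = 1.267×10¹⁷ × (2.496×10⁻⁸ − 4.953×10⁻⁹) = 2.535×10⁹ m²/s².
v = 50350 m/s = 50.35 km/s.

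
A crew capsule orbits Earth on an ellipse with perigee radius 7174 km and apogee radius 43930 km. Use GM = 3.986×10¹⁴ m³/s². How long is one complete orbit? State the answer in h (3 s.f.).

T ≈ 11.3 h

Semi-major axis a = (r_p + r_a)/2 = (7174.0 + 43930)/2 = 25552 km = 2.555×10⁷ m.
By Kepler's third law T = 2π√(a³/μ) = 2π × 6.469×10³ = 4.065×10⁴ s.
= 11.29 h.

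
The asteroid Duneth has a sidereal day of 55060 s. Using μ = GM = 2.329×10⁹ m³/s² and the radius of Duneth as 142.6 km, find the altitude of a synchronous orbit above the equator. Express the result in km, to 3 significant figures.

h_sync ≈ 421 km

A synchronous orbit has period T, so by Kepler's third law a = (μT²/4π²)^(1/3).
μT²/4π² = 2.329×10⁹ × (5.506×10⁴)² / 39.48 = 1.788×10¹⁷ m³.
a = 5.634×10⁵ m = 563.41 km.
Altitude h = a − R = 563.41 − 142.6 = 420.81 km.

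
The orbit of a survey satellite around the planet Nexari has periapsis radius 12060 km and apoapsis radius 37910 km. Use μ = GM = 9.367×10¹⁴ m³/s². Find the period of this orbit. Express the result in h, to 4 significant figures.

Semi-major axis a = (r_p + r_a)/2 = (12060 + 37910)/2 = 24985 km = 2.498×10⁷ m.
By Kepler's third law T = 2π√(a³/μ) = 2π × 4.081×10³ = 2.564×10⁴ s.
= 7.122 h.

T ≈ 7.122 h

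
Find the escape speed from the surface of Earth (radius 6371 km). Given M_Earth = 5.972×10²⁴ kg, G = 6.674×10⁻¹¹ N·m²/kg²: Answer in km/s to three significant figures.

v_esc ≈ 11.2 km/s

μ = GM = 6.674×10⁻¹¹ × 5.972×10²⁴ = 3.986×10¹⁴ m³/s².
r = R = 6.371×10⁶ m.
Escape speed v_esc = √(2μ/r) = √(2 × 3.986×10¹⁴ / 6.371×10⁶) = √(1.251×10⁸) = 11190 m/s.
= 11.19 km/s.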